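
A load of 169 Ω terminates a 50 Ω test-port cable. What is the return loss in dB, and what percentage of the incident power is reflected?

RL ≈ 5.3 dB; 29.5% of incident power reflected

Γ = (169 − 50)/(169 + 50) = 0.543
RL = −20·log₁₀(0.543) = 5.3 dB
P_refl/P_inc = |Γ|² = 0.295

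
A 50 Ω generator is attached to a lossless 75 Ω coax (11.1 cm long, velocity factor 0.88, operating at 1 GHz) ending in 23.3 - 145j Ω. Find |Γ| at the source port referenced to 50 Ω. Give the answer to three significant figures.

|Γ| ≈ 0.917

λ = v/f = 0.88·c / 1 GHz = 0.264 m
βl = 2π·l/λ = 2π × 0.42 = 151°
tan(βl) = -0.546
Z_in = Z_0·(Z_L + jZ_0·tanβl)/(Z_0 + jZ_L·tanβl) = 949 + j449 Ω
Γ_s = (Z_in − Z_s)/(Z_in + Z_s) = (899 + j449)/(999 + j449), |Γ_s| = 0.917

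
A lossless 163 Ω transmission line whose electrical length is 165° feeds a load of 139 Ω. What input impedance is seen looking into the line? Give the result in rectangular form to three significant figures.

Z_in ≈ 142 − j11.3 Ω

tan(βl) = tan(165°) = -0.268
Z_in = Z_0·(Z_L + jZ_0·tanβl)/(Z_0 + jZ_L·tanβl)
     = 163·(139 − j43.7)/(163 − j37.2)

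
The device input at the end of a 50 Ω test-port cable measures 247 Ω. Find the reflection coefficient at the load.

Γ = 0.663

Γ = (Z_L − Z_0)/(Z_L + Z_0) = (247 − 50)/(247 + 50) = 197/297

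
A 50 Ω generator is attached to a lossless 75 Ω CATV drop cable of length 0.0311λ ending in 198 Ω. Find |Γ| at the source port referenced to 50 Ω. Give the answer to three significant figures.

|Γ| ≈ 0.591

βl = 2π × 0.0311 = 11.2°
tan(βl) = 0.198
Z_in = Z_0·(Z_L + jZ_0·tanβl)/(Z_0 + jZ_L·tanβl) = 162 − j69.6 Ω
Γ_s = (Z_in − Z_s)/(Z_in + Z_s) = (112 − j69.6)/(212 − j69.6), |Γ_s| = 0.591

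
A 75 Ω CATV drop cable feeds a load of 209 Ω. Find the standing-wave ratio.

Γ = (209 − 75)/(209 + 75) = 0.472
VSWR = (1 + 0.472)/(1 − 0.472)

VSWR ≈ 2.79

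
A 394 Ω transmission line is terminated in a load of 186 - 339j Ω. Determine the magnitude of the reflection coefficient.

|Γ| ≈ 0.592

Γ = (Z_L − Z_0)/(Z_L + Z_0) = (-208 − j339)/(580 − j339)
|Γ| = 398/672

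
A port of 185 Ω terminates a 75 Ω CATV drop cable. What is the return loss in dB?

RL ≈ 7.47 dB

Γ = (185 − 75)/(185 + 75) = 0.423
RL = −20·log₁₀|Γ| = −20·log₁₀(0.423)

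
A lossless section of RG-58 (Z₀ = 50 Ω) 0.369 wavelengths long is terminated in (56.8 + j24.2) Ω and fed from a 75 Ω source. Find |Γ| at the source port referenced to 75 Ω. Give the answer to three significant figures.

βl = 2π × 0.369 = 133°
tan(βl) = -1.08
Z_in = Z_0·(Z_L + jZ_0·tanβl)/(Z_0 + jZ_L·tanβl) = 32.2 + j6.38 Ω
Γ_s = (Z_in − Z_s)/(Z_in + Z_s) = (-42.8 + j6.38)/(107 + j6.38), |Γ_s| = 0.403

|Γ| ≈ 0.403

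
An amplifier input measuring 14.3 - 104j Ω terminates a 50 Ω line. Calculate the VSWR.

Γ = (Z_L − Z_0)/(Z_L + Z_0) = (-35.7 − j104)/(64.3 − j104)
|Γ| = 110/122 = 0.899
VSWR = (1 + |Γ|)/(1 − |Γ|) = 1.9/0.101

VSWR ≈ 18.9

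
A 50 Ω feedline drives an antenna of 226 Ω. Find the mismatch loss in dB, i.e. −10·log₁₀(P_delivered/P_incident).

Γ = (226 − 50)/(226 + 50) = 0.638
|Γ|² = 0.407, so P_del/P_inc = 1 − |Γ|² = 0.593
ML = −10·log₁₀(1 − |Γ|²)

mismatch loss ≈ 2.27 dB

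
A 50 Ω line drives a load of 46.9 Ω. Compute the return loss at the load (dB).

RL ≈ 29.9 dB

Γ = (46.9 − 50)/(46.9 + 50) = -0.032
RL = −20·log₁₀|Γ| = −20·log₁₀(0.032)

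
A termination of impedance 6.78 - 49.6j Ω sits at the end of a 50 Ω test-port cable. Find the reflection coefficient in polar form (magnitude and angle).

Γ ≈ 0.873 ∠ -89.9°

Γ = (Z_L − Z_0)/(Z_L + Z_0) = (-43.22 − j49.6)/(56.78 − j49.6)
|Γ| = 65.8/75.4 = 0.873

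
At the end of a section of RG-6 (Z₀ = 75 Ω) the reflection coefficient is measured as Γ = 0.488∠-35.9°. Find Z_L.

Z_L = Z_0·(1 + Γ)/(1 − Γ) = 75·(1.4 − j0.286)/(0.605 + j0.286)

Z_L ≈ 128 − j95.9 Ω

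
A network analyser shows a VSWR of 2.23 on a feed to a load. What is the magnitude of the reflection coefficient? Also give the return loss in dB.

|Γ| ≈ 0.381; return loss ≈ 8.39 dB

|Γ| = (S − 1)/(S + 1) = (2.23 − 1)/(2.23 + 1) = 1.23/3.23
RL = −20·log₁₀|Γ| = −20·log₁₀(0.381)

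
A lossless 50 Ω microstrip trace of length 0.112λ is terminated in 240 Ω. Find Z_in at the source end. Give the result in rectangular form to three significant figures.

Z_in ≈ 23.5 − j53.2 Ω

βl = 2π × 0.112 = 40.3°
tan(βl) = tan(40.3°) = 0.849
Z_in = Z_0·(Z_L + jZ_0·tanβl)/(Z_0 + jZ_L·tanβl)
     = 50·(240 + j42.4)/(50 + j204)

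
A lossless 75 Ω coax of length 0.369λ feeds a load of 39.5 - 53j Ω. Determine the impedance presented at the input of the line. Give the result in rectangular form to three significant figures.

βl = 2π × 0.369 = 133°
tan(βl) = tan(133°) = -1.08
Z_in = Z_0·(Z_L + jZ_0·tanβl)/(Z_0 + jZ_L·tanβl)
     = 75·(39.5 − j134)/(17.8 − j42.6)

Z_in ≈ 225 − j24.8 Ω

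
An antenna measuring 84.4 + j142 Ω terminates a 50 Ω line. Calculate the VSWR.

VSWR ≈ 6.91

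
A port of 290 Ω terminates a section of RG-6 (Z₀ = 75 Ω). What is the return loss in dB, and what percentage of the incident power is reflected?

Γ = (290 − 75)/(290 + 75) = 0.589
RL = −20·log₁₀(0.589) = 4.6 dB
P_refl/P_inc = |Γ|² = 0.347

RL ≈ 4.6 dB; 34.7% of incident power reflected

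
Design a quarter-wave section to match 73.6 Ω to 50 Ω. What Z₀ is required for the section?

Z_qwt = √(Z_0·R_L) = √(50 × 73.6) = √3680

Z_qwt ≈ 60.7 Ω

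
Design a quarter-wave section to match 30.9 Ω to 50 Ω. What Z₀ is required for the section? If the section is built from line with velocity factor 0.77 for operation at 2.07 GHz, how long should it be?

Z_qwt ≈ 39.3 Ω; length ≈ 2.79 cm

Z_qwt = √(Z_0·R_L) = √(50 × 30.9) = √1545
λ = 0.77·c/f = 0.112 m, so l = λ/4 = 0.0279 m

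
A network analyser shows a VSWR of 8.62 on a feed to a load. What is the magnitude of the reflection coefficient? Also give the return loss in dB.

|Γ| ≈ 0.792; return loss ≈ 2.02 dB

|Γ| = (S − 1)/(S + 1) = (8.62 − 1)/(8.62 + 1) = 7.62/9.62
RL = −20·log₁₀|Γ| = −20·log₁₀(0.792)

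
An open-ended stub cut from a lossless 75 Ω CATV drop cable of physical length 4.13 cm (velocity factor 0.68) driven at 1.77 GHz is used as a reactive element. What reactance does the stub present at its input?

X_in ≈ 60.7 Ω (inductive)

λ = v/f = 0.68·c / 1.77 GHz = 0.115 m
βl = 2π·l/λ = 2π × 0.358 = 129°
tan(βl) = -1.23
For an open-ended stub, Z_in = −jZ_0·cot(βl) = −jZ_0/tan(βl)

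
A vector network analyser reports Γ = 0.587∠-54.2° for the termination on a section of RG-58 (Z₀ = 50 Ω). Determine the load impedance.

Z_L = Z_0·(1 + Γ)/(1 − Γ) = 50·(1.34 − j0.476)/(0.657 + j0.476)

Z_L ≈ 49.8 − j72.4 Ω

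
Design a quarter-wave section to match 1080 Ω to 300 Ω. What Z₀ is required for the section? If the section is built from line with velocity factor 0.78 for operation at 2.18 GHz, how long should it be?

Z_qwt ≈ 569 Ω; length ≈ 2.68 cm

Z_qwt = √(Z_0·R_L) = √(300 × 1080) = √324000
λ = 0.78·c/f = 0.107 m, so l = λ/4 = 0.0268 m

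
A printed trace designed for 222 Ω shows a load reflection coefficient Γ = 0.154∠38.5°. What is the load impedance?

Z_L ≈ 277 + j54.4 Ω

Z_L = Z_0·(1 + Γ)/(1 − Γ) = 222·(1.12 + j0.0959)/(0.879 − j0.0959)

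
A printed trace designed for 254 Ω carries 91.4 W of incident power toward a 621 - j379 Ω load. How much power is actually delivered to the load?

|Γ| = |(367 − j379)/(875 − j379)| = 0.553
|Γ|² = 0.306
P_refl = |Γ|²·P_inc = 28 W, P_del = (1 − |Γ|²)·P_inc = 63.4 W

P_delivered ≈ 63.4 W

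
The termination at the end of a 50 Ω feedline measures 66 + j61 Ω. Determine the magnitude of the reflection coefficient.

Γ = (Z_L − Z_0)/(Z_L + Z_0) = (16 + j61)/(116 + j61)
|Γ| = 63.1/131

|Γ| ≈ 0.481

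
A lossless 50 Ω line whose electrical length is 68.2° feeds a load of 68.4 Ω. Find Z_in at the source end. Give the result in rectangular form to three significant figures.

Z_in ≈ 39.1 − j8.58 Ω

tan(βl) = tan(68.2°) = 2.5
Z_in = Z_0·(Z_L + jZ_0·tanβl)/(Z_0 + jZ_L·tanβl)
     = 50·(68.4 + j125)/(50 + j171)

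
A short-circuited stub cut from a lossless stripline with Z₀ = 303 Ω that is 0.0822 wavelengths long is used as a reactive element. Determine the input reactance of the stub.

X_in ≈ 172 Ω (inductive)

βl = 2π × 0.0822 = 29.6°
tan(βl) = 0.568
For a short-circuited stub, Z_in = jZ_0·tan(βl)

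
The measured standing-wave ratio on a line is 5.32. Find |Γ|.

|Γ| ≈ 0.684

|Γ| = (S − 1)/(S + 1) = (5.32 − 1)/(5.32 + 1) = 4.32/6.32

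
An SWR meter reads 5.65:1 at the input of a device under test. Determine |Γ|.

|Γ| = (S − 1)/(S + 1) = (5.65 − 1)/(5.65 + 1) = 4.65/6.65

|Γ| ≈ 0.699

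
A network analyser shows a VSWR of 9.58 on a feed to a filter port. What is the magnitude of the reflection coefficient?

|Γ| ≈ 0.811

|Γ| = (S − 1)/(S + 1) = (9.58 − 1)/(9.58 + 1) = 8.58/10.6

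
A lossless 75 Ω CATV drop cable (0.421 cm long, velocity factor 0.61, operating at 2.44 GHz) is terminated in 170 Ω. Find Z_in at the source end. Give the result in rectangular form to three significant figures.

λ = v/f = 0.61·c / 2.44 GHz = 0.075 m
βl = 2π·l/λ = 2π × 0.0561 = 20.2°
tan(βl) = tan(20.2°) = 0.368
Z_in = Z_0·(Z_L + jZ_0·tanβl)/(Z_0 + jZ_L·tanβl)
     = 75·(170 + j27.6)/(75 + j62.6)

Z_in ≈ 114 − j67.3 Ω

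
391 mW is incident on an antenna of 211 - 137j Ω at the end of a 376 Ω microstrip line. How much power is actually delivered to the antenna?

P_delivered ≈ 342 mW

|Γ| = |(-165 − j137)/(587 − j137)| = 0.356
|Γ|² = 0.127
P_refl = |Γ|²·P_inc = 49.5 mW, P_del = (1 − |Γ|²)·P_inc = 342 mW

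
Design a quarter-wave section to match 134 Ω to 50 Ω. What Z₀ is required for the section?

Z_qwt = √(Z_0·R_L) = √(50 × 134) = √6700

Z_qwt ≈ 81.9 Ω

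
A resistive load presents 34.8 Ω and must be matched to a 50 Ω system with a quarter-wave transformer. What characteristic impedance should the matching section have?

Z_qwt ≈ 41.7 Ω

Z_qwt = √(Z_0·R_L) = √(50 × 34.8) = √1740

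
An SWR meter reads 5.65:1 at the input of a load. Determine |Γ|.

|Γ| = (S − 1)/(S + 1) = (5.65 − 1)/(5.65 + 1) = 4.65/6.65

|Γ| ≈ 0.699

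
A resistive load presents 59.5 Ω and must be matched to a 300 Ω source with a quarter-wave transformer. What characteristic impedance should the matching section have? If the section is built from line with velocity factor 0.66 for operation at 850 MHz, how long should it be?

Z_qwt ≈ 134 Ω; length ≈ 5.82 cm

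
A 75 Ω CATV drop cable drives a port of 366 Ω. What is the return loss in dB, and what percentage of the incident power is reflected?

Γ = (366 − 75)/(366 + 75) = 0.66
RL = −20·log₁₀(0.66) = 3.61 dB
P_refl/P_inc = |Γ|² = 0.435

RL ≈ 3.61 dB; 43.5% of incident power reflected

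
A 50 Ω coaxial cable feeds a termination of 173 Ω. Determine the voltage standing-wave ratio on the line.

VSWR ≈ 3.46

Γ = (173 − 50)/(173 + 50) = 0.552
VSWR = (1 + 0.552)/(1 − 0.552)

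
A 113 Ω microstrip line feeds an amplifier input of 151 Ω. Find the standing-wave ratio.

VSWR ≈ 1.34

For a purely resistive load, VSWR = R_L/Z_0 or Z_0/R_L (whichever > 1) = 151/113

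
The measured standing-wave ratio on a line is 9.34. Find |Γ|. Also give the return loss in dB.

|Γ| ≈ 0.807; return loss ≈ 1.87 dB

|Γ| = (S − 1)/(S + 1) = (9.34 − 1)/(9.34 + 1) = 8.34/10.3
RL = −20·log₁₀|Γ| = −20·log₁₀(0.807)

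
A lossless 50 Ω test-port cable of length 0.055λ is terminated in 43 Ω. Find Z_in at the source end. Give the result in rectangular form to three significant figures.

βl = 2π × 0.055 = 19.8°
tan(βl) = tan(19.8°) = 0.36
Z_in = Z_0·(Z_L + jZ_0·tanβl)/(Z_0 + jZ_L·tanβl)
     = 50·(43 + j18)/(50 + j15.5)

Z_in ≈ 44.3 + j4.28 Ω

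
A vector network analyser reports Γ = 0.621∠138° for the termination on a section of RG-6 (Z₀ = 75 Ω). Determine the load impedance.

Z_L = Z_0·(1 + Γ)/(1 − Γ) = 75·(0.539 + j0.416)/(1.46 − j0.416)

Z_L ≈ 20 + j27 Ω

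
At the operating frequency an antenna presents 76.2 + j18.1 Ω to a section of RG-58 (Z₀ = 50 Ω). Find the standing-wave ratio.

VSWR ≈ 1.67

Γ = (Z_L − Z_0)/(Z_L + Z_0) = (26.2 + j18.1)/(126.2 + j18.1)
|Γ| = 31.8/127 = 0.25
VSWR = (1 + |Γ|)/(1 − |Γ|) = 1.25/0.75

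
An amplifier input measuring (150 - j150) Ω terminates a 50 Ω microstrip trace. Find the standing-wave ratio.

VSWR ≈ 6.17

Γ = (Z_L − Z_0)/(Z_L + Z_0) = (100 − j150)/(200 − j150)
|Γ| = 180/250 = 0.721
VSWR = (1 + |Γ|)/(1 − |Γ|) = 1.72/0.279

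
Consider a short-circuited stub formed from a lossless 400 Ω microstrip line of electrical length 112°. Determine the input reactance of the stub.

tan(βl) = -2.48
For a short-circuited stub, Z_in = jZ_0·tan(βl)

X_in ≈ -990 Ω (capacitive)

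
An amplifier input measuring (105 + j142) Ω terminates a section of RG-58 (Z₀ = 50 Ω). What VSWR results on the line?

Γ = (Z_L − Z_0)/(Z_L + Z_0) = (55 + j142)/(155 + j142)
|Γ| = 152/210 = 0.724
VSWR = (1 + |Γ|)/(1 − |Γ|) = 1.72/0.276

VSWR ≈ 6.26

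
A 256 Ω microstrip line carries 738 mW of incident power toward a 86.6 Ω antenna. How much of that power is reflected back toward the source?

Γ = (86.6 − 256)/(86.6 + 256) = -0.494
|Γ|² = 0.244
P_refl = |Γ|²·P_inc = 180 mW, P_del = (1 − |Γ|²)·P_inc = 558 mW

P_reflected ≈ 180 mW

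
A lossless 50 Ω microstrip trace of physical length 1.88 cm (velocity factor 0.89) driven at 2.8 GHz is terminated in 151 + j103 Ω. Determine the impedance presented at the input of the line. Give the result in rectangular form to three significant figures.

λ = v/f = 0.89·c / 2.8 GHz = 0.0954 m
βl = 2π·l/λ = 2π × 0.197 = 71°
tan(βl) = tan(71°) = 2.9
Z_in = Z_0·(Z_L + jZ_0·tanβl)/(Z_0 + jZ_L·tanβl)
     = 50·(151 + j248)/(-249 + j438)

Z_in ≈ 14 − j25.2 Ω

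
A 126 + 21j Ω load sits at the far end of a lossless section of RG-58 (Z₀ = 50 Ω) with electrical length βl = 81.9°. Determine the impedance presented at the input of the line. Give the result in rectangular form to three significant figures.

tan(βl) = tan(81.9°) = 7.03
Z_in = Z_0·(Z_L + jZ_0·tanβl)/(Z_0 + jZ_L·tanβl)
     = 50·(126 + j372)/(-97.6 + j885)

Z_in ≈ 20 − j9.32 Ω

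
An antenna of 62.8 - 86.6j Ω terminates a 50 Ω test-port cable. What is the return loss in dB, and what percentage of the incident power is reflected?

RL ≈ 4.21 dB; 37.9% of incident power reflected

Γ = (12.8 − j86.6)/(112.8 − j86.6), |Γ| = 0.616
RL = −20·log₁₀(0.616) = 4.21 dB
P_refl/P_inc = |Γ|² = 0.379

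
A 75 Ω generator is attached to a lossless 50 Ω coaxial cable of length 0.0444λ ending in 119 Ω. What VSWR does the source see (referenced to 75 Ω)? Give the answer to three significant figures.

βl = 2π × 0.0444 = 16°
tan(βl) = 0.286
Z_in = Z_0·(Z_L + jZ_0·tanβl)/(Z_0 + jZ_L·tanβl) = 87.9 − j45.6 Ω
Γ_s = (Z_in − Z_s)/(Z_in + Z_s) = (12.9 − j45.6)/(163 − j45.6), |Γ_s| = 0.28
VSWR = (1 + |Γ_s|)/(1 − |Γ_s|)

VSWR ≈ 1.78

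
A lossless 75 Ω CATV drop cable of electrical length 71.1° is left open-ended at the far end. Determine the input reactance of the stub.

X_in ≈ -25.7 Ω (capacitive)

tan(βl) = 2.92
For an open-ended stub, Z_in = −jZ_0·cot(βl) = −jZ_0/tan(βl)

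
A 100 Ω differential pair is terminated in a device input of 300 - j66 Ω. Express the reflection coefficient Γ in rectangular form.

Γ ≈ 0.513 − j0.0803

Γ = (Z_L − Z_0)/(Z_L + Z_0) = (200 − j66)/(400 − j66)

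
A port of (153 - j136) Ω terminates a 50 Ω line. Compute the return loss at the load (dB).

RL ≈ 3.12 dB

Γ = (103 − j136)/(203 − j136), |Γ| = 0.698
RL = −20·log₁₀|Γ| = −20·log₁₀(0.698)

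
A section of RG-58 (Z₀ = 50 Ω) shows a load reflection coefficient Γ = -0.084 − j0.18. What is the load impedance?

Z_L = Z_0·(1 + Γ)/(1 − Γ) = 50·(0.916 − j0.18)/(1.08 + j0.18)

Z_L ≈ 39.8 − j14.9 Ω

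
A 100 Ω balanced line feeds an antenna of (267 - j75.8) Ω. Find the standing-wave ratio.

Γ = (Z_L − Z_0)/(Z_L + Z_0) = (167 − j75.8)/(367 − j75.8)
|Γ| = 183/375 = 0.489
VSWR = (1 + |Γ|)/(1 − |Γ|) = 1.49/0.511

VSWR ≈ 2.92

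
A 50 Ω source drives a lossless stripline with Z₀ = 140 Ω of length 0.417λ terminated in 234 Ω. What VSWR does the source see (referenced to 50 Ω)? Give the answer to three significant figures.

βl = 2π × 0.417 = 150°
tan(βl) = -0.575
Z_in = Z_0·(Z_L + jZ_0·tanβl)/(Z_0 + jZ_L·tanβl) = 162 + j75.1 Ω
Γ_s = (Z_in − Z_s)/(Z_in + Z_s) = (112 + j75.1)/(212 + j75.1), |Γ_s| = 0.599
VSWR = (1 + |Γ_s|)/(1 − |Γ_s|)

VSWR ≈ 3.99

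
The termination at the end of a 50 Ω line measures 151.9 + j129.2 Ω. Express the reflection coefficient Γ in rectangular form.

Γ = (Z_L − Z_0)/(Z_L + Z_0) = (101.9 + j129.2)/(201.9 + j129.2)

Γ ≈ 0.649 + j0.225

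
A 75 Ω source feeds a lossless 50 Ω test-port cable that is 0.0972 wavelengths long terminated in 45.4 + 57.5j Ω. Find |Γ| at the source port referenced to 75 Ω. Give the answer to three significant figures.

βl = 2π × 0.0972 = 35°
tan(βl) = 0.7
Z_in = Z_0·(Z_L + jZ_0·tanβl)/(Z_0 + jZ_L·tanβl) = 153 − j24.5 Ω
Γ_s = (Z_in − Z_s)/(Z_in + Z_s) = (78 − j24.5)/(228 − j24.5), |Γ_s| = 0.357

|Γ| ≈ 0.357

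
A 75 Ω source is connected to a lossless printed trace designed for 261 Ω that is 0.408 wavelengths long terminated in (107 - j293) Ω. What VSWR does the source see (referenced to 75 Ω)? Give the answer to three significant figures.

βl = 2π × 0.408 = 147°
tan(βl) = -0.652
Z_in = Z_0·(Z_L + jZ_0·tanβl)/(Z_0 + jZ_L·tanβl) = 1070 − j666 Ω
Γ_s = (Z_in − Z_s)/(Z_in + Z_s) = (991 − j666)/(1140 − j666), |Γ_s| = 0.904
VSWR = (1 + |Γ_s|)/(1 − |Γ_s|)

VSWR ≈ 19.8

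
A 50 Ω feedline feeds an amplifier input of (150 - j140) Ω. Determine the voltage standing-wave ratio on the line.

Γ = (Z_L − Z_0)/(Z_L + Z_0) = (100 − j140)/(200 − j140)
|Γ| = 172/244 = 0.705
VSWR = (1 + |Γ|)/(1 − |Γ|) = 1.7/0.295

VSWR ≈ 5.77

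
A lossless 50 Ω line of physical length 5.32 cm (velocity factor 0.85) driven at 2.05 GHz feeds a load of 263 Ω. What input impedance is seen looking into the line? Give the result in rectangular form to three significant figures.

λ = v/f = 0.85·c / 2.05 GHz = 0.124 m
βl = 2π·l/λ = 2π × 0.428 = 154°
tan(βl) = tan(154°) = -0.488
Z_in = Z_0·(Z_L + jZ_0·tanβl)/(Z_0 + jZ_L·tanβl)
     = 50·(263 − j24.4)/(50 − j128)

Z_in ≈ 42.9 + j85.7 Ω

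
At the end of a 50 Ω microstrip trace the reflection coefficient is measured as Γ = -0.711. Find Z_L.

Z_L ≈ 8.45 Ω

Z_L = Z_0·(1 + Γ)/(1 − Γ) = 50·(0.289)/(1.71)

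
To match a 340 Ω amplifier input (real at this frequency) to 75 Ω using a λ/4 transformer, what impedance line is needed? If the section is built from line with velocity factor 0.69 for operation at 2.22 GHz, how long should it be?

Z_qwt ≈ 160 Ω; length ≈ 2.33 cm

Z_qwt = √(Z_0·R_L) = √(75 × 340) = √25500
λ = 0.69·c/f = 0.0932 m, so l = λ/4 = 0.0233 m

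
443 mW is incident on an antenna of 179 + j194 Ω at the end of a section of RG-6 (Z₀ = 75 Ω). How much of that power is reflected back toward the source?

|Γ| = |(104 + j194)/(254 + j194)| = 0.689
|Γ|² = 0.474
P_refl = |Γ|²·P_inc = 210 mW, P_del = (1 − |Γ|²)·P_inc = 233 mW

P_reflected ≈ 210 mW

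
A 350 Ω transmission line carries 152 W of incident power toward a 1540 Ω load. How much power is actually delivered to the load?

P_delivered ≈ 91.7 W

Γ = (1540 − 350)/(1540 + 350) = 0.63
|Γ|² = 0.396
P_refl = |Γ|²·P_inc = 60.3 W, P_del = (1 − |Γ|²)·P_inc = 91.7 W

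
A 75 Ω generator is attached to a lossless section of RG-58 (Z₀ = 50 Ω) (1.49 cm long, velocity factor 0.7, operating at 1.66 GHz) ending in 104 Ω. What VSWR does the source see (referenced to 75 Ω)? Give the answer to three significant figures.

λ = v/f = 0.7·c / 1.66 GHz = 0.127 m
βl = 2π·l/λ = 2π × 0.118 = 42.4°
tan(βl) = 0.913
Z_in = Z_0·(Z_L + jZ_0·tanβl)/(Z_0 + jZ_L·tanβl) = 41.4 − j33 Ω
Γ_s = (Z_in − Z_s)/(Z_in + Z_s) = (-33.6 − j33)/(116 − j33), |Γ_s| = 0.389
VSWR = (1 + |Γ_s|)/(1 − |Γ_s|)

VSWR ≈ 2.27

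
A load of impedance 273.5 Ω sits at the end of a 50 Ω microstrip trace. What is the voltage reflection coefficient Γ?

Γ = 0.691

Γ = (Z_L − Z_0)/(Z_L + Z_0) = (273.5 − 50)/(273.5 + 50) = 223.5/323.5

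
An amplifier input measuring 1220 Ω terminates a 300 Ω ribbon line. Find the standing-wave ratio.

Γ = (1220 − 300)/(1220 + 300) = 0.605
VSWR = (1 + 0.605)/(1 − 0.605)

VSWR ≈ 4.07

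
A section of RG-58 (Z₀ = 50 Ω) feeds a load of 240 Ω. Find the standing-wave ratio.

VSWR ≈ 4.8

Γ = (240 − 50)/(240 + 50) = 0.655
VSWR = (1 + 0.655)/(1 − 0.655)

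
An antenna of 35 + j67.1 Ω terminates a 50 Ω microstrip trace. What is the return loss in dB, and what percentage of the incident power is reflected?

Γ = (-15 + j67.1)/(85 + j67.1), |Γ| = 0.635
RL = −20·log₁₀(0.635) = 3.95 dB
P_refl/P_inc = |Γ|² = 0.403

RL ≈ 3.95 dB; 40.3% of incident power reflected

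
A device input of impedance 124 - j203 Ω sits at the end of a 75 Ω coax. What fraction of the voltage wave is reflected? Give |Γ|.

|Γ| ≈ 0.735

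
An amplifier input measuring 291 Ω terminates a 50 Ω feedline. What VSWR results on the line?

VSWR ≈ 5.82

For a purely resistive load, VSWR = R_L/Z_0 or Z_0/R_L (whichever > 1) = 291/50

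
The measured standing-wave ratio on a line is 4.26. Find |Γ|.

|Γ| ≈ 0.62

|Γ| = (S − 1)/(S + 1) = (4.26 − 1)/(4.26 + 1) = 3.26/5.26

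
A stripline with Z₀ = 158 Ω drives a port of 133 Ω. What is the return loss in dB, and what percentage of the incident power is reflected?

Γ = (133 − 158)/(133 + 158) = -0.0859
RL = −20·log₁₀(0.0859) = 21.3 dB
P_refl/P_inc = |Γ|² = 0.00738

RL ≈ 21.3 dB; 0.738% of incident power reflected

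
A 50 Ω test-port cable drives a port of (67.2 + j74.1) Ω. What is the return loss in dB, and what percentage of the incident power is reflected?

Γ = (17.2 + j74.1)/(117.2 + j74.1), |Γ| = 0.549
RL = −20·log₁₀(0.549) = 5.21 dB
P_refl/P_inc = |Γ|² = 0.301

RL ≈ 5.21 dB; 30.1% of incident power reflected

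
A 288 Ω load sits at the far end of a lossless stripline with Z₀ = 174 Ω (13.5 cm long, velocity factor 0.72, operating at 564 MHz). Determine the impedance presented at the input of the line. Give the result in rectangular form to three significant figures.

Z_in ≈ 136 + j68.8 Ω

λ = v/f = 0.72·c / 564 MHz = 0.383 m
βl = 2π·l/λ = 2π × 0.353 = 127°
tan(βl) = tan(127°) = -1.33
Z_in = Z_0·(Z_L + jZ_0·tanβl)/(Z_0 + jZ_L·tanβl)
     = 174·(288 − j232)/(174 − j384)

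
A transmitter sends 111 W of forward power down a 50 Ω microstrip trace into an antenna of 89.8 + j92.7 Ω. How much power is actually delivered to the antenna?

P_delivered ≈ 70.9 W

|Γ| = |(39.8 + j92.7)/(139.8 + j92.7)| = 0.601
|Γ|² = 0.362
P_refl = |Γ|²·P_inc = 40.1 W, P_del = (1 − |Γ|²)·P_inc = 70.9 W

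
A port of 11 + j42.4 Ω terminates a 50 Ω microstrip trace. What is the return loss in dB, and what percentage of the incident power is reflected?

Γ = (-39 + j42.4)/(61 + j42.4), |Γ| = 0.775
RL = −20·log₁₀(0.775) = 2.21 dB
P_refl/P_inc = |Γ|² = 0.601

RL ≈ 2.21 dB; 60.1% of incident power reflected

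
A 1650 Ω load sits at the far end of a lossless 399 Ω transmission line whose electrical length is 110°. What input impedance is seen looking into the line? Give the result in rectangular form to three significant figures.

tan(βl) = tan(110°) = -2.75
Z_in = Z_0·(Z_L + jZ_0·tanβl)/(Z_0 + jZ_L·tanβl)
     = 399·(1650 − j1100)/(399 − j4530)

Z_in ≈ 108 + j136 Ω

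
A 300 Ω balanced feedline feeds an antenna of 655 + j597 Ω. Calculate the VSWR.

VSWR ≈ 4.22

Γ = (Z_L − Z_0)/(Z_L + Z_0) = (355 + j597)/(955 + j597)
|Γ| = 695/1130 = 0.617
VSWR = (1 + |Γ|)/(1 − |Γ|) = 1.62/0.383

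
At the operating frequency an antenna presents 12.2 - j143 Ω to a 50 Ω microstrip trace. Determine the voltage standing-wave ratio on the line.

Γ = (Z_L − Z_0)/(Z_L + Z_0) = (-37.8 − j143)/(62.2 − j143)
|Γ| = 148/156 = 0.949
VSWR = (1 + |Γ|)/(1 − |Γ|) = 1.95/0.0515

VSWR ≈ 37.8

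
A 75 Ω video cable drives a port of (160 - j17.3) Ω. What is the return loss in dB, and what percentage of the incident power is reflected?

Γ = (85 − j17.3)/(235 − j17.3), |Γ| = 0.368
RL = −20·log₁₀(0.368) = 8.68 dB
P_refl/P_inc = |Γ|² = 0.136

RL ≈ 8.68 dB; 13.6% of incident power reflected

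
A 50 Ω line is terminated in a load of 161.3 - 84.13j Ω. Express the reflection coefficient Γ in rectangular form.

Γ = (Z_L − Z_0)/(Z_L + Z_0) = (111.3 − j84.13)/(211.3 − j84.13)

Γ ≈ 0.591 − j0.163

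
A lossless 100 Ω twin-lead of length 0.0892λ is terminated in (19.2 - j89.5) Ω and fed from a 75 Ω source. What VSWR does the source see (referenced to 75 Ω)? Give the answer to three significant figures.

βl = 2π × 0.0892 = 32.1°
tan(βl) = 0.628
Z_in = Z_0·(Z_L + jZ_0·tanβl)/(Z_0 + jZ_L·tanβl) = 10.9 − j18 Ω
Γ_s = (Z_in − Z_s)/(Z_in + Z_s) = (-64.1 − j18)/(85.9 − j18), |Γ_s| = 0.758
VSWR = (1 + |Γ_s|)/(1 − |Γ_s|)

VSWR ≈ 7.28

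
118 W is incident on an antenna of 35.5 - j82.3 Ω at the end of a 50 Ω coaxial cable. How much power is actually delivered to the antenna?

|Γ| = |(-14.5 − j82.3)/(85.5 − j82.3)| = 0.704
|Γ|² = 0.496
P_refl = |Γ|²·P_inc = 58.5 W, P_del = (1 − |Γ|²)·P_inc = 59.5 W

P_delivered ≈ 59.5 W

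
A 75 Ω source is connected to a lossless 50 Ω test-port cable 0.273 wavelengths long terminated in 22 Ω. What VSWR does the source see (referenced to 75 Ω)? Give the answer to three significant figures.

VSWR ≈ 1.57

βl = 2π × 0.273 = 98.3°
tan(βl) = -6.87
Z_in = Z_0·(Z_L + jZ_0·tanβl)/(Z_0 + jZ_L·tanβl) = 105 − j27.3 Ω
Γ_s = (Z_in − Z_s)/(Z_in + Z_s) = (29.6 − j27.3)/(180 − j27.3), |Γ_s| = 0.222
VSWR = (1 + |Γ_s|)/(1 − |Γ_s|)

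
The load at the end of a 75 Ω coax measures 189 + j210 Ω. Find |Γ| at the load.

Γ = (Z_L − Z_0)/(Z_L + Z_0) = (114 + j210)/(264 + j210)
|Γ| = 239/337

|Γ| ≈ 0.708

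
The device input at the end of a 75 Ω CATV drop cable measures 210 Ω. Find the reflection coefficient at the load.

Γ = (Z_L − Z_0)/(Z_L + Z_0) = (210 − 75)/(210 + 75) = 135/285

Γ = 0.474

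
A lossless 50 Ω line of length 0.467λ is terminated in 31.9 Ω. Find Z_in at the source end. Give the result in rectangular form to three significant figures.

βl = 2π × 0.467 = 168°
tan(βl) = tan(168°) = -0.21
Z_in = Z_0·(Z_L + jZ_0·tanβl)/(Z_0 + jZ_L·tanβl)
     = 50·(31.9 − j10.5)/(50 − j6.71)

Z_in ≈ 32.7 − j6.13 Ω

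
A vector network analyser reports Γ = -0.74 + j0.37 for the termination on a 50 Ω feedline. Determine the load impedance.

Z_L = Z_0·(1 + Γ)/(1 − Γ) = 50·(0.26 + j0.37)/(1.74 − j0.37)

Z_L ≈ 4.98 + j11.7 Ω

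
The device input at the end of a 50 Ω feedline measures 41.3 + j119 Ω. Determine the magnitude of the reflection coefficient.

Γ = (Z_L − Z_0)/(Z_L + Z_0) = (-8.7 + j119)/(91.3 + j119)
|Γ| = 119/150

|Γ| ≈ 0.796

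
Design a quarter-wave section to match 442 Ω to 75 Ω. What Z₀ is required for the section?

Z_qwt = √(Z_0·R_L) = √(75 × 442) = √33150

Z_qwt ≈ 182 Ω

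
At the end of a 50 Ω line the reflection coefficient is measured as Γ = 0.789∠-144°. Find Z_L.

Z_L ≈ 6.51 − j16 Ω

Z_L = Z_0·(1 + Γ)/(1 − Γ) = 50·(0.362 − j0.464)/(1.64 + j0.464)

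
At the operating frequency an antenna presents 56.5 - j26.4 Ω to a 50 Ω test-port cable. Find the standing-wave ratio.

Γ = (Z_L − Z_0)/(Z_L + Z_0) = (6.5 − j26.4)/(106.5 − j26.4)
|Γ| = 27.2/110 = 0.248
VSWR = (1 + |Γ|)/(1 − |Γ|) = 1.25/0.752

VSWR ≈ 1.66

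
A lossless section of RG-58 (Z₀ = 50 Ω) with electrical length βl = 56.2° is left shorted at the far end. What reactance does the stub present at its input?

X_in ≈ 74.7 Ω (inductive)

tan(βl) = 1.49
For a shorted stub, Z_in = jZ_0·tan(βl)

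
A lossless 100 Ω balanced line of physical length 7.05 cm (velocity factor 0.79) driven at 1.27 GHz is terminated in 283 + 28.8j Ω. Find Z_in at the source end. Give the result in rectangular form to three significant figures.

Z_in ≈ 60.1 + j75.5 Ω

λ = v/f = 0.79·c / 1.27 GHz = 0.187 m
βl = 2π·l/λ = 2π × 0.378 = 136°
tan(βl) = tan(136°) = -0.966
Z_in = Z_0·(Z_L + jZ_0·tanβl)/(Z_0 + jZ_L·tanβl)
     = 100·(283 − j67.8)/(128 − j273)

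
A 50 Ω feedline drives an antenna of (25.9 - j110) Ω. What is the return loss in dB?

RL ≈ 1.49 dB

Γ = (-24.1 − j110)/(75.9 − j110), |Γ| = 0.843
RL = −20·log₁₀|Γ| = −20·log₁₀(0.843)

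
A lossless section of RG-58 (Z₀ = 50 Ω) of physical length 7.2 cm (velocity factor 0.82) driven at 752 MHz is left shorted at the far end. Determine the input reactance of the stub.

X_in ≈ 263 Ω (inductive)

λ = v/f = 0.82·c / 752 MHz = 0.327 m
βl = 2π·l/λ = 2π × 0.22 = 79.2°
tan(βl) = 5.26
For a shorted stub, Z_in = jZ_0·tan(βl)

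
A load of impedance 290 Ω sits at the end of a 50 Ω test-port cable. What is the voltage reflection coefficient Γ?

Γ = 0.706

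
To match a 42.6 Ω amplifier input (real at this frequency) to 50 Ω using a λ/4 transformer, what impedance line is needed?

Z_qwt ≈ 46.2 Ω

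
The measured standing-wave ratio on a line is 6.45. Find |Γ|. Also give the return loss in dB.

|Γ| ≈ 0.732; return loss ≈ 2.72 dB

|Γ| = (S − 1)/(S + 1) = (6.45 − 1)/(6.45 + 1) = 5.45/7.45
RL = −20·log₁₀|Γ| = −20·log₁₀(0.732)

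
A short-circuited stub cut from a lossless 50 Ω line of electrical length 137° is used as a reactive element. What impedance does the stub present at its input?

tan(βl) = -0.933
For a short-circuited stub, Z_in = jZ_0·tan(βl)

Z_in ≈ −j46.6 Ω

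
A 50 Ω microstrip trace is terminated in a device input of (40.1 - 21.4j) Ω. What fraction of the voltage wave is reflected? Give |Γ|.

|Γ| ≈ 0.255

Γ = (Z_L − Z_0)/(Z_L + Z_0) = (-9.9 − j21.4)/(90.1 − j21.4)
|Γ| = 23.6/92.6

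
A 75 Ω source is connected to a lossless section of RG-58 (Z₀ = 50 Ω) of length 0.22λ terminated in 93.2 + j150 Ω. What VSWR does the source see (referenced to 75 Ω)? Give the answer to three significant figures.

VSWR ≈ 9.62

βl = 2π × 0.22 = 79.2°
tan(βl) = 5.24
Z_in = Z_0·(Z_L + jZ_0·tanβl)/(Z_0 + jZ_L·tanβl) = 8.5 − j22.3 Ω
Γ_s = (Z_in − Z_s)/(Z_in + Z_s) = (-66.5 − j22.3)/(83.5 − j22.3), |Γ_s| = 0.812
VSWR = (1 + |Γ_s|)/(1 − |Γ_s|)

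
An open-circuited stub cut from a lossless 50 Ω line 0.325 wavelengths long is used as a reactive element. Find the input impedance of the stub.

βl = 2π × 0.325 = 117°
tan(βl) = -1.96
For an open-circuited stub, Z_in = −jZ_0·cot(βl) = −jZ_0/tan(βl)

Z_in ≈ +j25.5 Ω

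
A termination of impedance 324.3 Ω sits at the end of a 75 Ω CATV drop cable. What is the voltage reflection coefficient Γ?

Γ = 0.624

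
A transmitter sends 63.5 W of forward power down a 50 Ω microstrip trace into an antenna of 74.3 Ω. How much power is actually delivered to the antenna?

Γ = (74.3 − 50)/(74.3 + 50) = 0.195
|Γ|² = 0.0382
P_refl = |Γ|²·P_inc = 2.43 W, P_del = (1 − |Γ|²)·P_inc = 61.1 W

P_delivered ≈ 61.1 W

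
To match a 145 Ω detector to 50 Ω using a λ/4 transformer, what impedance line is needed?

Z_qwt ≈ 85.1 Ω

Z_qwt = √(Z_0·R_L) = √(50 × 145) = √7250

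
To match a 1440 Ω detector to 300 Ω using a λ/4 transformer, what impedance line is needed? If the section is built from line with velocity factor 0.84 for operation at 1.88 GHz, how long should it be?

Z_qwt = √(Z_0·R_L) = √(300 × 1440) = √432000
λ = 0.84·c/f = 0.134 m, so l = λ/4 = 0.0335 m

Z_qwt ≈ 657 Ω; length ≈ 3.35 cm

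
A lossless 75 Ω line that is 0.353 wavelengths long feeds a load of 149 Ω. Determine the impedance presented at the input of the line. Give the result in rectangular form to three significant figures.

Z_in ≈ 51.8 + j37 Ω

βl = 2π × 0.353 = 127°
tan(βl) = tan(127°) = -1.32
Z_in = Z_0·(Z_L + jZ_0·tanβl)/(Z_0 + jZ_L·tanβl)
     = 75·(149 − j99.2)/(75 − j197)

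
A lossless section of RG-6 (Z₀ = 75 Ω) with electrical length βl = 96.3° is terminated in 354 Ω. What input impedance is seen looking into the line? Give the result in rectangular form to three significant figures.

tan(βl) = tan(96.3°) = -9.06
Z_in = Z_0·(Z_L + jZ_0·tanβl)/(Z_0 + jZ_L·tanβl)
     = 75·(354 − j679)/(75 − j3210)

Z_in ≈ 16.1 + j7.9 Ω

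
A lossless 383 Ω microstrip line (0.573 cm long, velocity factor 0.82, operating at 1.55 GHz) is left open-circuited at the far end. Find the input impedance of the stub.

Z_in ≈ −j1660 Ω

λ = v/f = 0.82·c / 1.55 GHz = 0.159 m
βl = 2π·l/λ = 2π × 0.0361 = 13°
tan(βl) = 0.231
For an open-circuited stub, Z_in = −jZ_0·cot(βl) = −jZ_0/tan(βl)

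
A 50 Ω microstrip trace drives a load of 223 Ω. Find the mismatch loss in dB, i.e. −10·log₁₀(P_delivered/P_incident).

mismatch loss ≈ 2.23 dB

Γ = (223 − 50)/(223 + 50) = 0.634
|Γ|² = 0.402, so P_del/P_inc = 1 − |Γ|² = 0.598
ML = −10·log₁₀(1 − |Γ|²)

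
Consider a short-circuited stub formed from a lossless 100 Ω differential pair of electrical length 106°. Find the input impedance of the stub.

tan(βl) = -3.49
For a short-circuited stub, Z_in = jZ_0·tan(βl)

Z_in ≈ −j349 Ω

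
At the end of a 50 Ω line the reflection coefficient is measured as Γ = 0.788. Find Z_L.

Z_L = Z_0·(1 + Γ)/(1 − Γ) = 50·(1.79)/(0.212)

Z_L ≈ 422 Ω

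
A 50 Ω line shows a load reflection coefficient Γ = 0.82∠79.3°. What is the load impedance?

Z_L = Z_0·(1 + Γ)/(1 − Γ) = 50·(1.15 + j0.806)/(0.848 − j0.806)

Z_L ≈ 12 + j58.9 Ω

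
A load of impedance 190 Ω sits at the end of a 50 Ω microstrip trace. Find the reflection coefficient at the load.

Γ = (Z_L − Z_0)/(Z_L + Z_0) = (190 − 50)/(190 + 50) = 140/240

Γ = 0.583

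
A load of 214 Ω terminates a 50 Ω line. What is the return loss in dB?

Γ = (214 − 50)/(214 + 50) = 0.621
RL = −20·log₁₀|Γ| = −20·log₁₀(0.621)

RL ≈ 4.14 dB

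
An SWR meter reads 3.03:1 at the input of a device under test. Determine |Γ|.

|Γ| ≈ 0.504

|Γ| = (S − 1)/(S + 1) = (3.03 − 1)/(3.03 + 1) = 2.03/4.03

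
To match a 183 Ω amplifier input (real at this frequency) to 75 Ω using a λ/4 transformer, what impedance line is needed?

Z_qwt = √(Z_0·R_L) = √(75 × 183) = √13720

Z_qwt ≈ 117 Ω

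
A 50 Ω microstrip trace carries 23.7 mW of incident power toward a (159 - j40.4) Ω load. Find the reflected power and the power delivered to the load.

P_reflected ≈ 7.07 mW; P_delivered ≈ 16.6 mW

|Γ| = |(109 − j40.4)/(209 − j40.4)| = 0.546
|Γ|² = 0.298
P_refl = |Γ|²·P_inc = 7.07 mW, P_del = (1 − |Γ|²)·P_inc = 16.6 mW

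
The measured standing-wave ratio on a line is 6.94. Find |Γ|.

|Γ| = (S − 1)/(S + 1) = (6.94 − 1)/(6.94 + 1) = 5.94/7.94

|Γ| ≈ 0.748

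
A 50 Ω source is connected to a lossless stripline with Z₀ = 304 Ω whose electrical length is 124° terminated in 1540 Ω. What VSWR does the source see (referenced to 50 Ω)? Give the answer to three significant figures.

VSWR ≈ 10.9

tan(βl) = -1.48
Z_in = Z_0·(Z_L + jZ_0·tanβl)/(Z_0 + jZ_L·tanβl) = 85.8 + j194 Ω
Γ_s = (Z_in − Z_s)/(Z_in + Z_s) = (35.8 + j194)/(136 + j194), |Γ_s| = 0.833
VSWR = (1 + |Γ_s|)/(1 − |Γ_s|)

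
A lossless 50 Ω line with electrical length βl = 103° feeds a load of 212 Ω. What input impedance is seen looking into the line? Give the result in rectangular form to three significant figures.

tan(βl) = tan(103°) = -4.33
Z_in = Z_0·(Z_L + jZ_0·tanβl)/(Z_0 + jZ_L·tanβl)
     = 50·(212 − j217)/(50 − j918)

Z_in ≈ 12.4 + j10.9 Ω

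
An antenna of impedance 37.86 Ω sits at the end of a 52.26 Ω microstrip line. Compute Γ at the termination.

Γ = (Z_L − Z_0)/(Z_L + Z_0) = (37.86 − 52.26)/(37.86 + 52.26) = -14.4/90.12

Γ = -0.16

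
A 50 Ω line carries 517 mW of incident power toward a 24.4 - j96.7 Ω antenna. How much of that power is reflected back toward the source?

P_reflected ≈ 348 mW

|Γ| = |(-25.6 − j96.7)/(74.4 − j96.7)| = 0.82
|Γ|² = 0.672
P_refl = |Γ|²·P_inc = 348 mW, P_del = (1 − |Γ|²)·P_inc = 169 mW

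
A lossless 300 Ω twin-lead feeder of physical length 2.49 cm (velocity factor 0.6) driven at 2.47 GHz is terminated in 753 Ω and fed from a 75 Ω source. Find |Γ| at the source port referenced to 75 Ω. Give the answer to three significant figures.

λ = v/f = 0.6·c / 2.47 GHz = 0.0729 m
βl = 2π·l/λ = 2π × 0.342 = 123°
tan(βl) = -1.54
Z_in = Z_0·(Z_L + jZ_0·tanβl)/(Z_0 + jZ_L·tanβl) = 159 + j154 Ω
Γ_s = (Z_in − Z_s)/(Z_in + Z_s) = (84.3 + j154)/(234 + j154), |Γ_s| = 0.625

|Γ| ≈ 0.625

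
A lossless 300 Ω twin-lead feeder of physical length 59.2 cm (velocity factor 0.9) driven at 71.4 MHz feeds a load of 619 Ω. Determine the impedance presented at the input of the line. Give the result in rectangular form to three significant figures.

λ = v/f = 0.9·c / 71.4 MHz = 3.78 m
βl = 2π·l/λ = 2π × 0.157 = 56.4°
tan(βl) = tan(56.4°) = 1.5
Z_in = Z_0·(Z_L + jZ_0·tanβl)/(Z_0 + jZ_L·tanβl)
     = 300·(619 + j451)/(300 + j930)

Z_in ≈ 190 − j138 Ω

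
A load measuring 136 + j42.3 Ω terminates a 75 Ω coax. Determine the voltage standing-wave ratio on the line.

Γ = (Z_L − Z_0)/(Z_L + Z_0) = (61 + j42.3)/(211 + j42.3)
|Γ| = 74.2/215 = 0.345
VSWR = (1 + |Γ|)/(1 − |Γ|) = 1.34/0.655

VSWR ≈ 2.05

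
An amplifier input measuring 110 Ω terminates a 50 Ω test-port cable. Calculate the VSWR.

VSWR ≈ 2.2

For a purely resistive load, VSWR = R_L/Z_0 or Z_0/R_L (whichever > 1) = 110/50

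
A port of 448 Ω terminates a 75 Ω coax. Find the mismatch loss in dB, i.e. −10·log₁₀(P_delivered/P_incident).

mismatch loss ≈ 3.09 dB

Γ = (448 − 75)/(448 + 75) = 0.713
|Γ|² = 0.509, so P_del/P_inc = 1 − |Γ|² = 0.491
ML = −10·log₁₀(1 − |Γ|²)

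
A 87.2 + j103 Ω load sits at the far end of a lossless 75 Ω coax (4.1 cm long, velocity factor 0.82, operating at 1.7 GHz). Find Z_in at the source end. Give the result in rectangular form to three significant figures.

Z_in ≈ 23.6 − j16.2 Ω

λ = v/f = 0.82·c / 1.7 GHz = 0.145 m
βl = 2π·l/λ = 2π × 0.283 = 102°
tan(βl) = tan(102°) = -4.7
Z_in = Z_0·(Z_L + jZ_0·tanβl)/(Z_0 + jZ_L·tanβl)
     = 75·(87.2 − j250)/(560 − j410)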